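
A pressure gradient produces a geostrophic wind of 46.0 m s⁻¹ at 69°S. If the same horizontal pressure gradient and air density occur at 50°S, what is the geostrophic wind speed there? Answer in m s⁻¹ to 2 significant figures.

With the same pressure gradient and density, V_g ∝ 1/f ∝ 1/sin φ.
V₂ = V₁ · sin φ₁ / sin φ₂ = 46.0 × sin 69° / sin 50°
V₂ = 46.0 × 0.9336/0.7660 = 56 m s⁻¹

56 m s⁻¹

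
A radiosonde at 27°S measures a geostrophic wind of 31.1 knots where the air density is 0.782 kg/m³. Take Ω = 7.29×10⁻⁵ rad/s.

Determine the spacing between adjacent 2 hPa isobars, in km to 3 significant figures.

242 km

Coriolis parameter at 27°S:
f = 2Ω sin φ = 2 × 7.29×10⁻⁵ × sin 27° = 6.62×10⁻⁵ s⁻¹
Wind speed in SI: 31.1 knots = 16.0 m/s
Geostrophic balance rearranged: |∂P/∂n| = f ρ V_g
|∂P/∂n| = 6.62×10⁻⁵ × 0.782 × 16.0 = 8.28×10⁻⁴ Pa/m
Isobar spacing: Δn = ΔP/|∂P/∂n| = 200 Pa / 8.28×10⁻⁴ Pa/m = 241502 m ≈ 242 km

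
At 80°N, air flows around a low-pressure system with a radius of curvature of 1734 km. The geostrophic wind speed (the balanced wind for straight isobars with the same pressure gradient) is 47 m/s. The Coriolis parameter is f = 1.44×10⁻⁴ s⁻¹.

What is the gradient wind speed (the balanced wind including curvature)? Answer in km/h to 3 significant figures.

Around a low, centrifugal force acts outward with Coriolis, so pressure-gradient force balances both:
(1/ρ)|∂P/∂n| = fV + V²/R  →  V² + fR·V − fR·V_g = 0
With fR = 1.44×10⁻⁴ × 1734×10³ m = 250 m/s:
V = [−fR + √((fR)² + 4 fR V_g)]/2 = [−250 + √(250² + 4×250×47)]/2 = 40.4 m/s
Subgeostrophic (V < V_g = 47 m/s), as expected around a low.
Converting: 40.4 m/s × 3.6 = 146 km/h

146 km/h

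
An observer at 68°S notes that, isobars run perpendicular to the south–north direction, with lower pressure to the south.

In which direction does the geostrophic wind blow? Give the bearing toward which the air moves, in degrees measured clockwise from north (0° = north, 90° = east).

090°

The pressure-gradient force points toward the south (bearing 180°).
Geostrophic balance: in the Southern Hemisphere the Coriolis force deflects motion to the left, so the geostrophic wind blows 90° to the left of the pressure-gradient force (low pressure on the right).
Rotating 180° by 90° counterclockwise gives 090° — the wind blows toward the east.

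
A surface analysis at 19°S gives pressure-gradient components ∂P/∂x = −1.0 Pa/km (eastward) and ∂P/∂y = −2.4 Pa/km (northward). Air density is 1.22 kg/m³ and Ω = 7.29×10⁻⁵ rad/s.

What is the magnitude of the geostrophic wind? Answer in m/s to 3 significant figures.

Coriolis parameter at 19°S:
f = 2Ω sin φ = 2 × 7.29×10⁻⁵ × sin 19° = 4.75×10⁻⁵ s⁻¹
In the Southern Hemisphere f is negative: f = −4.75×10⁻⁵ s⁻¹.
Component geostrophic relations (x east, y north):
u_g = −(1/(fρ)) ∂P/∂y,  v_g = (1/(fρ)) ∂P/∂x
u_g = −(−2.4×10⁻³)/(−4.75×10⁻⁵ × 1.22) = −41.4 m/s;  v_g = (−1.0×10⁻³)/(−4.75×10⁻⁵ × 1.22) = 17.3 m/s
|V_g| = √(u_g² + v_g²) = 44.9 m/s

44.9 m/s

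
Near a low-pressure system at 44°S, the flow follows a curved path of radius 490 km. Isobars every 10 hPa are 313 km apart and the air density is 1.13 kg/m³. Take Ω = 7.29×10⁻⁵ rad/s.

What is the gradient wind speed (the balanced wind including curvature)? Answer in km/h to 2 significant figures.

Coriolis parameter at 44°S:
f = 2Ω sin φ = 2 × 7.29×10⁻⁵ × sin 44° = 1.01×10⁻⁴ s⁻¹
Pressure gradient: |∂P/∂n| = 1000 Pa / 313000 m = 3.19×10⁻³ Pa/m
Geostrophic speed: V_g = |∂P/∂n|/(fρ) = 3.19×10⁻³/(1.01×10⁻⁴ × 1.13) = 27.9 m/s
Around a low, centrifugal force acts outward with Coriolis, so pressure-gradient force balances both:
(1/ρ)|∂P/∂n| = fV + V²/R  →  V² + fR·V − fR·V_g = 0
With fR = 1.01×10⁻⁴ × 490×10³ m = 49.6 m/s:
V = [−fR + √((fR)² + 4 fR V_g)]/2 = [−49.6 + √(49.6² + 4×49.6×27.9)]/2 = 19.9 m/s
Subgeostrophic (V < V_g = 27.9 m/s), as expected around a low.
Converting: 19.9 m/s × 3.6 = 72 km/h

72 km/h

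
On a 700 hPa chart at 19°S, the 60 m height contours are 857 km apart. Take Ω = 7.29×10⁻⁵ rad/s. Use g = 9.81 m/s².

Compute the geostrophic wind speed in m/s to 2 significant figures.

14 m/s

Coriolis parameter at 19°S:
f = 2Ω sin φ = 2 × 7.29×10⁻⁵ × sin 19° = 4.75×10⁻⁵ s⁻¹
Height gradient: |∂Z/∂n| = 60 m / 857000 m = 7.00×10⁻⁵
On a pressure surface, geostrophic balance gives V_g = (g/f)|∂Z/∂n|:
V_g = 9.81 × 7.00×10⁻⁵ / 4.75×10⁻⁵ = 14.5 m/s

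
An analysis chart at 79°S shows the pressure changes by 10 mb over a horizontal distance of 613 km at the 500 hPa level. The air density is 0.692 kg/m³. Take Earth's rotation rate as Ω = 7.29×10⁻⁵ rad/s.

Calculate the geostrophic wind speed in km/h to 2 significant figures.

59 km/h

Coriolis parameter at 79°S:
f = 2Ω sin φ = 2 × 7.29×10⁻⁵ × sin 79° = 1.43×10⁻⁴ s⁻¹
Pressure gradient: |∂P/∂n| = 1000 Pa / 613000 m = 1.63×10⁻³ Pa/m
Geostrophic balance (pressure-gradient force = Coriolis force):
V_g = (1/(fρ)) |∂P/∂n| = 1.63×10⁻³ / (1.43×10⁻⁴ × 0.692) = 16.5 m/s
Converting: 16.5 m/s × 3.6 = 59 km/h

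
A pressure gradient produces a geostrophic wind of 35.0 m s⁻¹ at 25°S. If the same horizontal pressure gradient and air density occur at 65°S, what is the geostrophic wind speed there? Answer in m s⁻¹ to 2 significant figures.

With the same pressure gradient and density, V_g ∝ 1/f ∝ 1/sin φ.
V₂ = V₁ · sin φ₁ / sin φ₂ = 35.0 × sin 25° / sin 65°
V₂ = 35.0 × 0.4226/0.9063 = 16 m s⁻¹

16 m s⁻¹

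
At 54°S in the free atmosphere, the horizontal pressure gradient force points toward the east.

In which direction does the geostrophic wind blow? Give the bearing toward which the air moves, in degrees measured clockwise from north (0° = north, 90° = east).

The pressure-gradient force points toward the east (bearing 090°).
Geostrophic balance: in the Southern Hemisphere the Coriolis force deflects motion to the left, so the geostrophic wind blows 90° to the left of the pressure-gradient force (low pressure on the right).
Rotating 090° by 90° counterclockwise gives 000° — the wind blows toward the north.

000°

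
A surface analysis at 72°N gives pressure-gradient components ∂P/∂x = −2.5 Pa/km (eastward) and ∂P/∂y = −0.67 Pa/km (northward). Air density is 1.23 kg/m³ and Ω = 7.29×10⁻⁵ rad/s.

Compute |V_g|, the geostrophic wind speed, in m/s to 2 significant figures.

15 m/s

Coriolis parameter at 72°N:
f = 2Ω sin φ = 2 × 7.29×10⁻⁵ × sin 72° = 1.39×10⁻⁴ s⁻¹
Component geostrophic relations (x east, y north):
u_g = −(1/(fρ)) ∂P/∂y,  v_g = (1/(fρ)) ∂P/∂x
u_g = −(−0.67×10⁻³)/(1.39×10⁻⁴ × 1.23) = 3.93 m/s;  v_g = (−2.5×10⁻³)/(1.39×10⁻⁴ × 1.23) = −14.7 m/s
|V_g| = √(u_g² + v_g²) = 15.2 m/s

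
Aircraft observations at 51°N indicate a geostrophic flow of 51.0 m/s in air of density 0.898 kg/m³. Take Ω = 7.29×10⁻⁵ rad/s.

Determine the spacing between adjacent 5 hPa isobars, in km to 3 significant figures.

96.4 km

Coriolis parameter at 51°N:
f = 2Ω sin φ = 2 × 7.29×10⁻⁵ × sin 51° = 1.13×10⁻⁴ s⁻¹
Geostrophic balance rearranged: |∂P/∂n| = f ρ V_g
|∂P/∂n| = 1.13×10⁻⁴ × 0.898 × 51.0 = 5.19×10⁻³ Pa/m
Isobar spacing: Δn = ΔP/|∂P/∂n| = 500 Pa / 5.19×10⁻³ Pa/m = 96353 m ≈ 96.4 km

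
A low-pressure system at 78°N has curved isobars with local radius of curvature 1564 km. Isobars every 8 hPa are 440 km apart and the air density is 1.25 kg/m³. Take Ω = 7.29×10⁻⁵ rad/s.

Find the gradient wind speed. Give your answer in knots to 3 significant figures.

19.0 knots

Coriolis parameter at 78°N:
f = 2Ω sin φ = 2 × 7.29×10⁻⁵ × sin 78° = 1.43×10⁻⁴ s⁻¹
Pressure gradient: |∂P/∂n| = 800 Pa / 440000 m = 1.82×10⁻³ Pa/m
Geostrophic speed: V_g = |∂P/∂n|/(fρ) = 1.82×10⁻³/(1.43×10⁻⁴ × 1.25) = 10.2 m/s
Around a low, centrifugal force acts outward with Coriolis, so pressure-gradient force balances both:
(1/ρ)|∂P/∂n| = fV + V²/R  →  V² + fR·V − fR·V_g = 0
With fR = 1.43×10⁻⁴ × 1564×10³ m = 223 m/s:
V = [−fR + √((fR)² + 4 fR V_g)]/2 = [−223 + √(223² + 4×223×10.2)]/2 = 9.77 m/s
Subgeostrophic (V < V_g = 10.2 m/s), as expected around a low.
Converting: 9.77 m/s × 1.944 = 19.0 knots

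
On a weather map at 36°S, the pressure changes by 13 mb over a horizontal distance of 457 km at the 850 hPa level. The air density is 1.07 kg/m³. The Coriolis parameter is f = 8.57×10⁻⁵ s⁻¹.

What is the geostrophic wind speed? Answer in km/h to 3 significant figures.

112 km/h

Pressure gradient: |∂P/∂n| = 1300 Pa / 457000 m = 2.84×10⁻³ Pa/m
Geostrophic balance (pressure-gradient force = Coriolis force):
V_g = (1/(fρ)) |∂P/∂n| = 2.84×10⁻³ / (8.57×10⁻⁵ × 1.07) = 31.0 m/s
Converting: 31.0 m/s × 3.6 = 112 km/h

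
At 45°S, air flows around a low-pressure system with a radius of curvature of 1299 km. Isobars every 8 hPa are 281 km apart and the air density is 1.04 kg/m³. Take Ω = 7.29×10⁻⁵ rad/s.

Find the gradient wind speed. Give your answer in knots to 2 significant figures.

44 knots

Coriolis parameter at 45°S:
f = 2Ω sin φ = 2 × 7.29×10⁻⁵ × sin 45° = 1.03×10⁻⁴ s⁻¹
Pressure gradient: |∂P/∂n| = 800 Pa / 281000 m = 2.85×10⁻³ Pa/m
Geostrophic speed: V_g = |∂P/∂n|/(fρ) = 2.85×10⁻³/(1.03×10⁻⁴ × 1.04) = 26.6 m/s
Around a low, centrifugal force acts outward with Coriolis, so pressure-gradient force balances both:
(1/ρ)|∂P/∂n| = fV + V²/R  →  V² + fR·V − fR·V_g = 0
With fR = 1.03×10⁻⁴ × 1299×10³ m = 134 m/s:
V = [−fR + √((fR)² + 4 fR V_g)]/2 = [−134 + √(134² + 4×134×26.6)]/2 = 22.7 m/s
Subgeostrophic (V < V_g = 26.6 m/s), as expected around a low.
Converting: 22.7 m/s × 1.944 = 44 knots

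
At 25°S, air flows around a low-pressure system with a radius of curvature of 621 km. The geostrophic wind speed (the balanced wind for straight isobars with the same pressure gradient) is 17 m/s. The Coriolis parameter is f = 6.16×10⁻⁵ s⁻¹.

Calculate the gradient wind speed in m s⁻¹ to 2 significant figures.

Around a low, centrifugal force acts outward with Coriolis, so pressure-gradient force balances both:
(1/ρ)|∂P/∂n| = fV + V²/R  →  V² + fR·V − fR·V_g = 0
With fR = 6.16×10⁻⁵ × 621×10³ m = 38.3 m/s:
V = [−fR + √((fR)² + 4 fR V_g)]/2 = [−38.3 + √(38.3² + 4×38.3×17)]/2 = 12.8 m/s
Subgeostrophic (V < V_g = 17 m/s), as expected around a low.

13 m s⁻¹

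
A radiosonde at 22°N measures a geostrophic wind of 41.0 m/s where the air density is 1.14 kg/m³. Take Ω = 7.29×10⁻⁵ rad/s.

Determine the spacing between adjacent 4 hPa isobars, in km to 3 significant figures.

157 km

Coriolis parameter at 22°N:
f = 2Ω sin φ = 2 × 7.29×10⁻⁵ × sin 22° = 5.46×10⁻⁵ s⁻¹
Geostrophic balance rearranged: |∂P/∂n| = f ρ V_g
|∂P/∂n| = 5.46×10⁻⁵ × 1.14 × 41.0 = 2.55×10⁻³ Pa/m
Isobar spacing: Δn = ΔP/|∂P/∂n| = 400 Pa / 2.55×10⁻³ Pa/m = 156689 m ≈ 157 km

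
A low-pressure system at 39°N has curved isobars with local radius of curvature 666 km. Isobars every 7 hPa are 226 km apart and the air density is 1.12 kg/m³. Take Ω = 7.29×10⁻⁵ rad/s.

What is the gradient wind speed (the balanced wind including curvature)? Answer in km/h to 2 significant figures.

80 km/h

Coriolis parameter at 39°N:
f = 2Ω sin φ = 2 × 7.29×10⁻⁵ × sin 39° = 9.18×10⁻⁵ s⁻¹
Pressure gradient: |∂P/∂n| = 700 Pa / 226000 m = 3.10×10⁻³ Pa/m
Geostrophic speed: V_g = |∂P/∂n|/(fρ) = 3.10×10⁻³/(9.18×10⁻⁵ × 1.12) = 30.1 m/s
Around a low, centrifugal force acts outward with Coriolis, so pressure-gradient force balances both:
(1/ρ)|∂P/∂n| = fV + V²/R  →  V² + fR·V − fR·V_g = 0
With fR = 9.18×10⁻⁵ × 666×10³ m = 61.1 m/s:
V = [−fR + √((fR)² + 4 fR V_g)]/2 = [−61.1 + √(61.1² + 4×61.1×30.1)]/2 = 22.1 m/s
Subgeostrophic (V < V_g = 30.1 m/s), as expected around a low.
Converting: 22.1 m/s × 3.6 = 80 km/h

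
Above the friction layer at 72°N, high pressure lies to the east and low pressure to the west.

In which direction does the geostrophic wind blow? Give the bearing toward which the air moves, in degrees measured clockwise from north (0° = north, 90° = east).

The pressure-gradient force points toward the west (bearing 270°).
Geostrophic balance: in the Northern Hemisphere the Coriolis force deflects motion to the right, so the geostrophic wind blows 90° to the right of the pressure-gradient force (low pressure on the left).
Rotating 270° by 90° clockwise gives 000° — the wind blows toward the north.

000°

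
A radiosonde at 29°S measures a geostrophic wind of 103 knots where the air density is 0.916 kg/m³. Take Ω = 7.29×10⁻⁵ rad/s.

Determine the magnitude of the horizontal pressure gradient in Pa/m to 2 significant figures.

Coriolis parameter at 29°S:
f = 2Ω sin φ = 2 × 7.29×10⁻⁵ × sin 29° = 7.07×10⁻⁵ s⁻¹
Wind speed in SI: 103 knots = 53.0 m/s
Geostrophic balance rearranged: |∂P/∂n| = f ρ V_g
|∂P/∂n| = 7.07×10⁻⁵ × 0.916 × 53.0 = 3.43×10⁻³ Pa/m

3.4×10⁻³ Pa/m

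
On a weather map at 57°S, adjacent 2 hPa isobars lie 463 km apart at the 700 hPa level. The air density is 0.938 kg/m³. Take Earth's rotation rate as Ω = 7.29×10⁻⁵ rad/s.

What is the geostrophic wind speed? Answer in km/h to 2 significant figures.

Coriolis parameter at 57°S:
f = 2Ω sin φ = 2 × 7.29×10⁻⁵ × sin 57° = 1.22×10⁻⁴ s⁻¹
Pressure gradient: |∂P/∂n| = 200 Pa / 463000 m = 4.32×10⁻⁴ Pa/m
Geostrophic balance (pressure-gradient force = Coriolis force):
V_g = (1/(fρ)) |∂P/∂n| = 4.32×10⁻⁴ / (1.22×10⁻⁴ × 0.938) = 3.77 m/s
Converting: 3.77 m/s × 3.6 = 14 km/h

14 km/h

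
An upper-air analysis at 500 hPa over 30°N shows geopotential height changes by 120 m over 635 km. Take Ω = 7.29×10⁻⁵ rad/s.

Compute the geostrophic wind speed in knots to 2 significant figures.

Coriolis parameter at 30°N:
f = 2Ω sin φ = 2 × 7.29×10⁻⁵ × sin 30° = 7.29×10⁻⁵ s⁻¹
Height gradient: |∂Z/∂n| = 120 m / 635000 m = 1.89×10⁻⁴
On a pressure surface, geostrophic balance gives V_g = (g/f)|∂Z/∂n|:
V_g = 9.81 × 1.89×10⁻⁴ / 7.29×10⁻⁵ = 25.4 m/s
Converting: 25.4 m/s × 1.944 = 49 knots

49 knots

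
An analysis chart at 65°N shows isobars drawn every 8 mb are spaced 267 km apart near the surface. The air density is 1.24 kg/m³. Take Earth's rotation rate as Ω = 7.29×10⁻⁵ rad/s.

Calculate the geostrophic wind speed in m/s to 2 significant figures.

Coriolis parameter at 65°N:
f = 2Ω sin φ = 2 × 7.29×10⁻⁵ × sin 65° = 1.32×10⁻⁴ s⁻¹
Pressure gradient: |∂P/∂n| = 800 Pa / 267000 m = 3.00×10⁻³ Pa/m
Geostrophic balance (pressure-gradient force = Coriolis force):
V_g = (1/(fρ)) |∂P/∂n| = 3.00×10⁻³ / (1.32×10⁻⁴ × 1.24) = 18.3 m/s

18 m/s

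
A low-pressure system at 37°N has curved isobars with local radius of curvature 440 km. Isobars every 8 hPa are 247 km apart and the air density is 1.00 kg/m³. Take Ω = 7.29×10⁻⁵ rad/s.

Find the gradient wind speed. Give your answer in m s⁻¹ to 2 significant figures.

Coriolis parameter at 37°N:
f = 2Ω sin φ = 2 × 7.29×10⁻⁵ × sin 37° = 8.77×10⁻⁵ s⁻¹
Pressure gradient: |∂P/∂n| = 800 Pa / 247000 m = 3.24×10⁻³ Pa/m
Geostrophic speed: V_g = |∂P/∂n|/(fρ) = 3.24×10⁻³/(8.77×10⁻⁵ × 1.00) = 36.9 m/s
Around a low, centrifugal force acts outward with Coriolis, so pressure-gradient force balances both:
(1/ρ)|∂P/∂n| = fV + V²/R  →  V² + fR·V − fR·V_g = 0
With fR = 8.77×10⁻⁵ × 440×10³ m = 38.6 m/s:
V = [−fR + √((fR)² + 4 fR V_g)]/2 = [−38.6 + √(38.6² + 4×38.6×36.9)]/2 = 23.1 m/s
Subgeostrophic (V < V_g = 36.9 m/s), as expected around a low.

23 m s⁻¹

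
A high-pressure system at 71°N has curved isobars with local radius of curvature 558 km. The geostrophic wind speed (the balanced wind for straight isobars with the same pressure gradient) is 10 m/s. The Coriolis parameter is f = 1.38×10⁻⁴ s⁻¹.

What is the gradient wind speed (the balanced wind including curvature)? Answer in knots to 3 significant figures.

Around a high, pressure-gradient force acts outward with centrifugal, so Coriolis balances both:
fV = (1/ρ)|∂P/∂n| + V²/R  →  V² − fR·V + fR·V_g = 0
With fR = 1.38×10⁻⁴ × 558×10³ m = 77.0 m/s:
V = [fR − √((fR)² − 4 fR V_g)]/2 = [77.0 − √(77.0² − 4×77.0×10)]/2 = 11.8 m/s
Supergeostrophic (V > V_g = 10 m/s), as expected around a high.
Converting: 11.8 m/s × 1.944 = 23.0 knots

23.0 knots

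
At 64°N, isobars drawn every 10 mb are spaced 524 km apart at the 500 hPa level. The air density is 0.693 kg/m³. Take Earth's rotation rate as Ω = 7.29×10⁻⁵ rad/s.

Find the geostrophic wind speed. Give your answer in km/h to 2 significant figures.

76 km/h

Coriolis parameter at 64°N:
f = 2Ω sin φ = 2 × 7.29×10⁻⁵ × sin 64° = 1.31×10⁻⁴ s⁻¹
Pressure gradient: |∂P/∂n| = 1000 Pa / 524000 m = 1.91×10⁻³ Pa/m
Geostrophic balance (pressure-gradient force = Coriolis force):
V_g = (1/(fρ)) |∂P/∂n| = 1.91×10⁻³ / (1.31×10⁻⁴ × 0.693) = 21.0 m/s
Converting: 21.0 m/s × 3.6 = 76 km/h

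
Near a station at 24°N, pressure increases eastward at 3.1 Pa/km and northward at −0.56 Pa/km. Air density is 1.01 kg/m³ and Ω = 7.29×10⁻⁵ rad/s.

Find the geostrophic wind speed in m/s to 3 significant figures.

52.6 m/s

Coriolis parameter at 24°N:
f = 2Ω sin φ = 2 × 7.29×10⁻⁵ × sin 24° = 5.93×10⁻⁵ s⁻¹
Component geostrophic relations (x east, y north):
u_g = −(1/(fρ)) ∂P/∂y,  v_g = (1/(fρ)) ∂P/∂x
u_g = −(−0.56×10⁻³)/(5.93×10⁻⁵ × 1.01) = 9.35 m/s;  v_g = (3.1×10⁻³)/(5.93×10⁻⁵ × 1.01) = 51.8 m/s
|V_g| = √(u_g² + v_g²) = 52.6 m/s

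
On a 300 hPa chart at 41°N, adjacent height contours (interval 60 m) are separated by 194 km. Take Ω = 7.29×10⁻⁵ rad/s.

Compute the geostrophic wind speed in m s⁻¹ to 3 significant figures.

Coriolis parameter at 41°N:
f = 2Ω sin φ = 2 × 7.29×10⁻⁵ × sin 41° = 9.57×10⁻⁵ s⁻¹
Height gradient: |∂Z/∂n| = 60 m / 194000 m = 3.09×10⁻⁴
On a pressure surface, geostrophic balance gives V_g = (g/f)|∂Z/∂n|:
V_g = 9.81 × 3.09×10⁻⁴ / 9.57×10⁻⁵ = 31.7 m/s

31.7 m s⁻¹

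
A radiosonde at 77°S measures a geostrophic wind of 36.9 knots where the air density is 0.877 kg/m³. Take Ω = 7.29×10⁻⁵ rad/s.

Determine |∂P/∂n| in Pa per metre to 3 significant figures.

Coriolis parameter at 77°S:
f = 2Ω sin φ = 2 × 7.29×10⁻⁵ × sin 77° = 1.42×10⁻⁴ s⁻¹
Wind speed in SI: 36.9 knots = 19.0 m/s
Geostrophic balance rearranged: |∂P/∂n| = f ρ V_g
|∂P/∂n| = 1.42×10⁻⁴ × 0.877 × 19.0 = 2.37×10⁻³ Pa/m

2.37×10⁻³ Pa/m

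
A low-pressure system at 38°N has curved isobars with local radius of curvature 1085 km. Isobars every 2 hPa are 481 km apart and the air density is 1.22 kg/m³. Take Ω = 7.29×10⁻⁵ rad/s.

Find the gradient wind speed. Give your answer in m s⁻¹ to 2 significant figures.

3.7 m s⁻¹

Coriolis parameter at 38°N:
f = 2Ω sin φ = 2 × 7.29×10⁻⁵ × sin 38° = 8.98×10⁻⁵ s⁻¹
Pressure gradient: |∂P/∂n| = 200 Pa / 481000 m = 4.16×10⁻⁴ Pa/m
Geostrophic speed: V_g = |∂P/∂n|/(fρ) = 4.16×10⁻⁴/(8.98×10⁻⁵ × 1.22) = 3.80 m/s
Around a low, centrifugal force acts outward with Coriolis, so pressure-gradient force balances both:
(1/ρ)|∂P/∂n| = fV + V²/R  →  V² + fR·V − fR·V_g = 0
With fR = 8.98×10⁻⁵ × 1085×10³ m = 97.4 m/s:
V = [−fR + √((fR)² + 4 fR V_g)]/2 = [−97.4 + √(97.4² + 4×97.4×3.8)]/2 = 3.66 m/s
Subgeostrophic (V < V_g = 3.8 m/s), as expected around a low.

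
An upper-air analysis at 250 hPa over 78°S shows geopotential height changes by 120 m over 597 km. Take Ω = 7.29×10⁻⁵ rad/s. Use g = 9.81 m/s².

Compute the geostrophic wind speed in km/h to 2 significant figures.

50 km/h

Coriolis parameter at 78°S:
f = 2Ω sin φ = 2 × 7.29×10⁻⁵ × sin 78° = 1.43×10⁻⁴ s⁻¹
Height gradient: |∂Z/∂n| = 120 m / 597000 m = 2.01×10⁻⁴
On a pressure surface, geostrophic balance gives V_g = (g/f)|∂Z/∂n|:
V_g = 9.81 × 2.01×10⁻⁴ / 1.43×10⁻⁴ = 13.8 m/s
Converting: 13.8 m/s × 3.6 = 50 km/h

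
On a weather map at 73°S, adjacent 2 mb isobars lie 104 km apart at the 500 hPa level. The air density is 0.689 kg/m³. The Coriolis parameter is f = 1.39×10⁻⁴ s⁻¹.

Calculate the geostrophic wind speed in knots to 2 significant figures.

Pressure gradient: |∂P/∂n| = 200 Pa / 104000 m = 1.92×10⁻³ Pa/m
Geostrophic balance (pressure-gradient force = Coriolis force):
V_g = (1/(fρ)) |∂P/∂n| = 1.92×10⁻³ / (1.39×10⁻⁴ × 0.689) = 20.1 m/s
Converting: 20.1 m/s × 1.944 = 39 knots

39 knots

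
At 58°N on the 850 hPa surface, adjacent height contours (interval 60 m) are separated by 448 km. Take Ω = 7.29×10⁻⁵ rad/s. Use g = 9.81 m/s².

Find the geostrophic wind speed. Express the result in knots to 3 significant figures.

20.7 knots

Coriolis parameter at 58°N:
f = 2Ω sin φ = 2 × 7.29×10⁻⁵ × sin 58° = 1.24×10⁻⁴ s⁻¹
Height gradient: |∂Z/∂n| = 60 m / 448000 m = 1.34×10⁻⁴
On a pressure surface, geostrophic balance gives V_g = (g/f)|∂Z/∂n|:
V_g = 9.81 × 1.34×10⁻⁴ / 1.24×10⁻⁴ = 10.6 m/s
Converting: 10.6 m/s × 1.944 = 20.7 knots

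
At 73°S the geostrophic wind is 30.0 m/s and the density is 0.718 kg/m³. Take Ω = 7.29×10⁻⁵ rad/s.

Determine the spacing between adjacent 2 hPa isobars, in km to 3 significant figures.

66.6 km

Coriolis parameter at 73°S:
f = 2Ω sin φ = 2 × 7.29×10⁻⁵ × sin 73° = 1.39×10⁻⁴ s⁻¹
Geostrophic balance rearranged: |∂P/∂n| = f ρ V_g
|∂P/∂n| = 1.39×10⁻⁴ × 0.718 × 30.0 = 3.00×10⁻³ Pa/m
Isobar spacing: Δn = ΔP/|∂P/∂n| = 200 Pa / 3.00×10⁻³ Pa/m = 66593 m ≈ 66.6 km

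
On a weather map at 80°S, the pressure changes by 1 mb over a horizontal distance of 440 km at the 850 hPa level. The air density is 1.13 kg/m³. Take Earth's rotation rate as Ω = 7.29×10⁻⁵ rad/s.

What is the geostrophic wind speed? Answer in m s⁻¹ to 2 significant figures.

Coriolis parameter at 80°S:
f = 2Ω sin φ = 2 × 7.29×10⁻⁵ × sin 80° = 1.44×10⁻⁴ s⁻¹
Pressure gradient: |∂P/∂n| = 100 Pa / 440000 m = 2.27×10⁻⁴ Pa/m
Geostrophic balance (pressure-gradient force = Coriolis force):
V_g = (1/(fρ)) |∂P/∂n| = 2.27×10⁻⁴ / (1.44×10⁻⁴ × 1.13) = 1.40 m/s

1.4 m s⁻¹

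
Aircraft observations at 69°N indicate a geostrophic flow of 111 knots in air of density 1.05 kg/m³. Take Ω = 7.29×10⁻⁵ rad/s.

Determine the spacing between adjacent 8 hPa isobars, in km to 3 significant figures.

Coriolis parameter at 69°N:
f = 2Ω sin φ = 2 × 7.29×10⁻⁵ × sin 69° = 1.36×10⁻⁴ s⁻¹
Wind speed in SI: 111 knots = 57.1 m/s
Geostrophic balance rearranged: |∂P/∂n| = f ρ V_g
|∂P/∂n| = 1.36×10⁻⁴ × 1.05 × 57.1 = 8.16×10⁻³ Pa/m
Isobar spacing: Δn = ΔP/|∂P/∂n| = 800 Pa / 8.16×10⁻³ Pa/m = 98024 m ≈ 98.0 km

98.0 km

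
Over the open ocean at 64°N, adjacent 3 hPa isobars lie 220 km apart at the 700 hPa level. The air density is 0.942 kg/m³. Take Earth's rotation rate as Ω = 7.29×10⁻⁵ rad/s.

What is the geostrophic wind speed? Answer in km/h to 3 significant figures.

Coriolis parameter at 64°N:
f = 2Ω sin φ = 2 × 7.29×10⁻⁵ × sin 64° = 1.31×10⁻⁴ s⁻¹
Pressure gradient: |∂P/∂n| = 300 Pa / 220000 m = 1.36×10⁻³ Pa/m
Geostrophic balance (pressure-gradient force = Coriolis force):
V_g = (1/(fρ)) |∂P/∂n| = 1.36×10⁻³ / (1.31×10⁻⁴ × 0.942) = 11.0 m/s
Converting: 11.0 m/s × 3.6 = 39.8 km/h

39.8 km/h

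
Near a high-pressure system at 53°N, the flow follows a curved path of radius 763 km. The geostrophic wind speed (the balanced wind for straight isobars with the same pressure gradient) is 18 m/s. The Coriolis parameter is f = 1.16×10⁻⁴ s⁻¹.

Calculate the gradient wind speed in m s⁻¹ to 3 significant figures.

25.1 m s⁻¹

Around a high, pressure-gradient force acts outward with centrifugal, so Coriolis balances both:
fV = (1/ρ)|∂P/∂n| + V²/R  →  V² − fR·V + fR·V_g = 0
With fR = 1.16×10⁻⁴ × 763×10³ m = 88.5 m/s:
V = [fR − √((fR)² − 4 fR V_g)]/2 = [88.5 − √(88.5² − 4×88.5×18)]/2 = 25.1 m/s
Supergeostrophic (V > V_g = 18 m/s), as expected around a high.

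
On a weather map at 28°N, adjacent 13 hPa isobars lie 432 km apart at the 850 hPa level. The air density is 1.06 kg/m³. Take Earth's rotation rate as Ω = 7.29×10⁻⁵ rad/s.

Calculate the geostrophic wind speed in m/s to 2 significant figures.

Coriolis parameter at 28°N:
f = 2Ω sin φ = 2 × 7.29×10⁻⁵ × sin 28° = 6.84×10⁻⁵ s⁻¹
Pressure gradient: |∂P/∂n| = 1300 Pa / 432000 m = 3.01×10⁻³ Pa/m
Geostrophic balance (pressure-gradient force = Coriolis force):
V_g = (1/(fρ)) |∂P/∂n| = 3.01×10⁻³ / (6.84×10⁻⁵ × 1.06) = 41.5 m/s

41 m/s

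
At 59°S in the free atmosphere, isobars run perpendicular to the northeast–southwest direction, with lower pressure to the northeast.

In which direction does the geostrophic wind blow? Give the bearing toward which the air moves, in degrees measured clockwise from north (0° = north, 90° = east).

The pressure-gradient force points toward the northeast (bearing 045°).
Geostrophic balance: in the Southern Hemisphere the Coriolis force deflects motion to the left, so the geostrophic wind blows 90° to the left of the pressure-gradient force (low pressure on the right).
Rotating 045° by 90° counterclockwise gives 315° — the wind blows toward the northwest.

315°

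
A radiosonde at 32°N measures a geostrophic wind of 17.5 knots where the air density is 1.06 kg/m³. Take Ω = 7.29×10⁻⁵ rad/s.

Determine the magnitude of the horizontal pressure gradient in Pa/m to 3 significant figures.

7.37×10⁻⁴ Pa/m

Coriolis parameter at 32°N:
f = 2Ω sin φ = 2 × 7.29×10⁻⁵ × sin 32° = 7.73×10⁻⁵ s⁻¹
Wind speed in SI: 17.5 knots = 9.00 m/s
Geostrophic balance rearranged: |∂P/∂n| = f ρ V_g
|∂P/∂n| = 7.73×10⁻⁵ × 1.06 × 9.00 = 7.37×10⁻⁴ Pa/m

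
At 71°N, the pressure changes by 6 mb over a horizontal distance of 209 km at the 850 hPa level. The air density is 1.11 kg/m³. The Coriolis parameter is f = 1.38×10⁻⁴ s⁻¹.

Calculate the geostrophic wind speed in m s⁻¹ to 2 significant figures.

Pressure gradient: |∂P/∂n| = 600 Pa / 209000 m = 2.87×10⁻³ Pa/m
Geostrophic balance (pressure-gradient force = Coriolis force):
V_g = (1/(fρ)) |∂P/∂n| = 2.87×10⁻³ / (1.38×10⁻⁴ × 1.11) = 18.7 m/s

19 m s⁻¹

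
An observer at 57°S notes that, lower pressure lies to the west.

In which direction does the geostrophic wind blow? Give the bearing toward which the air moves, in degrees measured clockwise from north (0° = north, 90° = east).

180°

The pressure-gradient force points toward the west (bearing 270°).
Geostrophic balance: in the Southern Hemisphere the Coriolis force deflects motion to the left, so the geostrophic wind blows 90° to the left of the pressure-gradient force (low pressure on the right).
Rotating 270° by 90° counterclockwise gives 180° — the wind blows toward the south.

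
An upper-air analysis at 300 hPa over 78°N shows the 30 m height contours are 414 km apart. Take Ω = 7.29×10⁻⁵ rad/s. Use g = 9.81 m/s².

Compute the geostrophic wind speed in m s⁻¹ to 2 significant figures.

5.0 m s⁻¹

Coriolis parameter at 78°N:
f = 2Ω sin φ = 2 × 7.29×10⁻⁵ × sin 78° = 1.43×10⁻⁴ s⁻¹
Height gradient: |∂Z/∂n| = 30 m / 414000 m = 7.25×10⁻⁵
On a pressure surface, geostrophic balance gives V_g = (g/f)|∂Z/∂n|:
V_g = 9.81 × 7.25×10⁻⁵ / 1.43×10⁻⁴ = 4.98 m/s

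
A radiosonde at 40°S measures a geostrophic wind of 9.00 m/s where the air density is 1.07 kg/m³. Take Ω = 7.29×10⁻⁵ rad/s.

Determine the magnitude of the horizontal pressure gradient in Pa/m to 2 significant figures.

9.0×10⁻⁴ Pa/m

Coriolis parameter at 40°S:
f = 2Ω sin φ = 2 × 7.29×10⁻⁵ × sin 40° = 9.37×10⁻⁵ s⁻¹
Geostrophic balance rearranged: |∂P/∂n| = f ρ V_g
|∂P/∂n| = 9.37×10⁻⁵ × 1.07 × 9.00 = 9.03×10⁻⁴ Pa/m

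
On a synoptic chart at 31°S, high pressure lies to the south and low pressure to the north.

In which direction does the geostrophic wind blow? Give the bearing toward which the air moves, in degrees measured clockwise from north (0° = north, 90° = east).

270°

The pressure-gradient force points toward the north (bearing 000°).
Geostrophic balance: in the Southern Hemisphere the Coriolis force deflects motion to the left, so the geostrophic wind blows 90° to the left of the pressure-gradient force (low pressure on the right).
Rotating 000° by 90° counterclockwise gives 270° — the wind blows toward the west.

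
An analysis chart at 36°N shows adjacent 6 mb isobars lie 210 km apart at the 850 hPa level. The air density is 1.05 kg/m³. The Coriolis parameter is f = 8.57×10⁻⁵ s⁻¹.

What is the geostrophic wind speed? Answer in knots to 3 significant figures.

Pressure gradient: |∂P/∂n| = 600 Pa / 210000 m = 2.86×10⁻³ Pa/m
Geostrophic balance (pressure-gradient force = Coriolis force):
V_g = (1/(fρ)) |∂P/∂n| = 2.86×10⁻³ / (8.57×10⁻⁵ × 1.05) = 31.8 m/s
Converting: 31.8 m/s × 1.944 = 61.7 knots

61.7 knots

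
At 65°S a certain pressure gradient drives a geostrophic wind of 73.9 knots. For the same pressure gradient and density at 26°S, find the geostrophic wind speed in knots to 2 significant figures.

150 knots

With the same pressure gradient and density, V_g ∝ 1/f ∝ 1/sin φ.
V₂ = V₁ · sin φ₁ / sin φ₂ = 73.9 × sin 65° / sin 26°
V₂ = 73.9 × 0.9063/0.4384 = 150 knots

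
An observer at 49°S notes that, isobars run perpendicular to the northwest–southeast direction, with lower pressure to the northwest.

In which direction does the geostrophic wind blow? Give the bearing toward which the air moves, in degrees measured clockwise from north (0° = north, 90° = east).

The pressure-gradient force points toward the northwest (bearing 315°).
Geostrophic balance: in the Southern Hemisphere the Coriolis force deflects motion to the left, so the geostrophic wind blows 90° to the left of the pressure-gradient force (low pressure on the right).
Rotating 315° by 90° counterclockwise gives 225° — the wind blows toward the southwest.

225°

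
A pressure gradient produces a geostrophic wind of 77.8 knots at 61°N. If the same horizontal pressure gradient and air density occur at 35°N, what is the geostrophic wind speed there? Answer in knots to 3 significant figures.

119 knots

With the same pressure gradient and density, V_g ∝ 1/f ∝ 1/sin φ.
V₂ = V₁ · sin φ₁ / sin φ₂ = 77.8 × sin 61° / sin 35°
V₂ = 77.8 × 0.8746/0.5736 = 119 knots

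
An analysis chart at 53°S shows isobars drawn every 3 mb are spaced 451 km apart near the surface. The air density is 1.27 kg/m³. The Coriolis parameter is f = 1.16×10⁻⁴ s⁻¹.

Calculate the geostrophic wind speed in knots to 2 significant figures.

8.8 knots

Pressure gradient: |∂P/∂n| = 300 Pa / 451000 m = 6.65×10⁻⁴ Pa/m
Geostrophic balance (pressure-gradient force = Coriolis force):
V_g = (1/(fρ)) |∂P/∂n| = 6.65×10⁻⁴ / (1.16×10⁻⁴ × 1.27) = 4.52 m/s
Converting: 4.52 m/s × 1.944 = 8.8 knots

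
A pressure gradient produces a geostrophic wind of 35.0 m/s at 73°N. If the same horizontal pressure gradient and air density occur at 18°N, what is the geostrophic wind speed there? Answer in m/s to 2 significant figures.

With the same pressure gradient and density, V_g ∝ 1/f ∝ 1/sin φ.
V₂ = V₁ · sin φ₁ / sin φ₂ = 35.0 × sin 73° / sin 18°
V₂ = 35.0 × 0.9563/0.3090 = 110 m/s

110 m/s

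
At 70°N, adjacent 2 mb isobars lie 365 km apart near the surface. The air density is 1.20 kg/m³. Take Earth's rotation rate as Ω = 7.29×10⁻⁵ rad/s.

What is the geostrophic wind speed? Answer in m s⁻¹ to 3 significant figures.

3.33 m s⁻¹

Coriolis parameter at 70°N:
f = 2Ω sin φ = 2 × 7.29×10⁻⁵ × sin 70° = 1.37×10⁻⁴ s⁻¹
Pressure gradient: |∂P/∂n| = 200 Pa / 365000 m = 5.48×10⁻⁴ Pa/m
Geostrophic balance (pressure-gradient force = Coriolis force):
V_g = (1/(fρ)) |∂P/∂n| = 5.48×10⁻⁴ / (1.37×10⁻⁴ × 1.20) = 3.33 m/s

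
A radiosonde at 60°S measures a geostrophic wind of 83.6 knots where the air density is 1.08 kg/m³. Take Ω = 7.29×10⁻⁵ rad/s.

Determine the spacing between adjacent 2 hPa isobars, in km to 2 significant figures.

34 km

Coriolis parameter at 60°S:
f = 2Ω sin φ = 2 × 7.29×10⁻⁵ × sin 60° = 1.26×10⁻⁴ s⁻¹
Wind speed in SI: 83.6 knots = 43.0 m/s
Geostrophic balance rearranged: |∂P/∂n| = f ρ V_g
|∂P/∂n| = 1.26×10⁻⁴ × 1.08 × 43.0 = 5.86×10⁻³ Pa/m
Isobar spacing: Δn = ΔP/|∂P/∂n| = 200 Pa / 5.86×10⁻³ Pa/m = 34102 m ≈ 34 km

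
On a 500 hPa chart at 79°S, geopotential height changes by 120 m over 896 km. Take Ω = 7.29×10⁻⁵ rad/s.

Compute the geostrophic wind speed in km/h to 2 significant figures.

33 km/h

Coriolis parameter at 79°S:
f = 2Ω sin φ = 2 × 7.29×10⁻⁵ × sin 79° = 1.43×10⁻⁴ s⁻¹
Height gradient: |∂Z/∂n| = 120 m / 896000 m = 1.34×10⁻⁴
On a pressure surface, geostrophic balance gives V_g = (g/f)|∂Z/∂n|:
V_g = 9.81 × 1.34×10⁻⁴ / 1.43×10⁻⁴ = 9.18 m/s
Converting: 9.18 m/s × 3.6 = 33 km/h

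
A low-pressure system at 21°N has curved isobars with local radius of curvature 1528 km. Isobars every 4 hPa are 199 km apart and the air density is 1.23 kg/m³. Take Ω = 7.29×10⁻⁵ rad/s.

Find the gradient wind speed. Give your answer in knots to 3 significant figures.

46.7 knots

Coriolis parameter at 21°N:
f = 2Ω sin φ = 2 × 7.29×10⁻⁵ × sin 21° = 5.23×10⁻⁵ s⁻¹
Pressure gradient: |∂P/∂n| = 400 Pa / 199000 m = 2.01×10⁻³ Pa/m
Geostrophic speed: V_g = |∂P/∂n|/(fρ) = 2.01×10⁻³/(5.23×10⁻⁵ × 1.23) = 31.3 m/s
Around a low, centrifugal force acts outward with Coriolis, so pressure-gradient force balances both:
(1/ρ)|∂P/∂n| = fV + V²/R  →  V² + fR·V − fR·V_g = 0
With fR = 5.23×10⁻⁵ × 1528×10³ m = 79.8 m/s:
V = [−fR + √((fR)² + 4 fR V_g)]/2 = [−79.8 + √(79.8² + 4×79.8×31.3)]/2 = 24 m/s
Subgeostrophic (V < V_g = 31.3 m/s), as expected around a low.
Converting: 24 m/s × 1.944 = 46.7 knots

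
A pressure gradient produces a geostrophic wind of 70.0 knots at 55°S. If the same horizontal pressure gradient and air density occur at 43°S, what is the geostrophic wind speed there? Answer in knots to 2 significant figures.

84 knots

With the same pressure gradient and density, V_g ∝ 1/f ∝ 1/sin φ.
V₂ = V₁ · sin φ₁ / sin φ₂ = 70.0 × sin 55° / sin 43°
V₂ = 70.0 × 0.8192/0.6820 = 84 knots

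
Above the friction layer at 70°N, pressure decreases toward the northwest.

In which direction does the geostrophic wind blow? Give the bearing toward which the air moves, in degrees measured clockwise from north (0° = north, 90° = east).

The pressure-gradient force points toward the northwest (bearing 315°).
Geostrophic balance: in the Northern Hemisphere the Coriolis force deflects motion to the right, so the geostrophic wind blows 90° to the right of the pressure-gradient force (low pressure on the left).
Rotating 315° by 90° clockwise gives 045° — the wind blows toward the northeast.

045°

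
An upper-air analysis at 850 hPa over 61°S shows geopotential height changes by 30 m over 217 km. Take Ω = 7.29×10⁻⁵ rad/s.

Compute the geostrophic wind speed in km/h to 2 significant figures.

Coriolis parameter at 61°S:
f = 2Ω sin φ = 2 × 7.29×10⁻⁵ × sin 61° = 1.28×10⁻⁴ s⁻¹
Height gradient: |∂Z/∂n| = 30 m / 217000 m = 1.38×10⁻⁴
On a pressure surface, geostrophic balance gives V_g = (g/f)|∂Z/∂n|:
V_g = 9.81 × 1.38×10⁻⁴ / 1.28×10⁻⁴ = 10.6 m/s
Converting: 10.6 m/s × 3.6 = 38 km/h

38 km/h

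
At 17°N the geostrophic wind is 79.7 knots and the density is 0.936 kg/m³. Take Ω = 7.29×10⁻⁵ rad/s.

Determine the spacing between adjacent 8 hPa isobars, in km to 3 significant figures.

Coriolis parameter at 17°N:
f = 2Ω sin φ = 2 × 7.29×10⁻⁵ × sin 17° = 4.26×10⁻⁵ s⁻¹
Wind speed in SI: 79.7 knots = 41.0 m/s
Geostrophic balance rearranged: |∂P/∂n| = f ρ V_g
|∂P/∂n| = 4.26×10⁻⁵ × 0.936 × 41.0 = 1.64×10⁻³ Pa/m
Isobar spacing: Δn = ΔP/|∂P/∂n| = 800 Pa / 1.64×10⁻³ Pa/m = 489018 m ≈ 489 km

489 km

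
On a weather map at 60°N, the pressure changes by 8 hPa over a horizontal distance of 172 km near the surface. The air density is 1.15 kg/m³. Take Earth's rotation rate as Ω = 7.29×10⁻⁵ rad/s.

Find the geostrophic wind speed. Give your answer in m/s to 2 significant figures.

Coriolis parameter at 60°N:
f = 2Ω sin φ = 2 × 7.29×10⁻⁵ × sin 60° = 1.26×10⁻⁴ s⁻¹
Pressure gradient: |∂P/∂n| = 800 Pa / 172000 m = 4.65×10⁻³ Pa/m
Geostrophic balance (pressure-gradient force = Coriolis force):
V_g = (1/(fρ)) |∂P/∂n| = 4.65×10⁻³ / (1.26×10⁻⁴ × 1.15) = 32.0 m/s

32 m/s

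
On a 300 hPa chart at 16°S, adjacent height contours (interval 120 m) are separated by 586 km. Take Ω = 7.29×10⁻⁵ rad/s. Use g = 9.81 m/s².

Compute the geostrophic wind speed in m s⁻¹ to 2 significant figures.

Coriolis parameter at 16°S:
f = 2Ω sin φ = 2 × 7.29×10⁻⁵ × sin 16° = 4.02×10⁻⁵ s⁻¹
Height gradient: |∂Z/∂n| = 120 m / 586000 m = 2.05×10⁻⁴
On a pressure surface, geostrophic balance gives V_g = (g/f)|∂Z/∂n|:
V_g = 9.81 × 2.05×10⁻⁴ / 4.02×10⁻⁵ = 50.0 m/s

50 m s⁻¹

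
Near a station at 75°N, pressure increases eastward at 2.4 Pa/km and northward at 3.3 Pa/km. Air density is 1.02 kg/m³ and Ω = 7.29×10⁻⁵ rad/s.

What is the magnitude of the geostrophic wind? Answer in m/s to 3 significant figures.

28.4 m/s

Coriolis parameter at 75°N:
f = 2Ω sin φ = 2 × 7.29×10⁻⁵ × sin 75° = 1.41×10⁻⁴ s⁻¹
Component geostrophic relations (x east, y north):
u_g = −(1/(fρ)) ∂P/∂y,  v_g = (1/(fρ)) ∂P/∂x
u_g = −(3.3×10⁻³)/(1.41×10⁻⁴ × 1.02) = −23.0 m/s;  v_g = (2.4×10⁻³)/(1.41×10⁻⁴ × 1.02) = 16.7 m/s
|V_g| = √(u_g² + v_g²) = 28.4 m/s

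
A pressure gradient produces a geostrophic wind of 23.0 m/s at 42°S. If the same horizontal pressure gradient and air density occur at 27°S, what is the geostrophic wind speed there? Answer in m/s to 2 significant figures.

34 m/s

With the same pressure gradient and density, V_g ∝ 1/f ∝ 1/sin φ.
V₂ = V₁ · sin φ₁ / sin φ₂ = 23.0 × sin 42° / sin 27°
V₂ = 23.0 × 0.6691/0.4540 = 34 m/s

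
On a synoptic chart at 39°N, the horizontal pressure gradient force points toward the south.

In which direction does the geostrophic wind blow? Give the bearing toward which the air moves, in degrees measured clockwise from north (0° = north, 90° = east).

270°

The pressure-gradient force points toward the south (bearing 180°).
Geostrophic balance: in the Northern Hemisphere the Coriolis force deflects motion to the right, so the geostrophic wind blows 90° to the right of the pressure-gradient force (low pressure on the left).
Rotating 180° by 90° clockwise gives 270° — the wind blows toward the west.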